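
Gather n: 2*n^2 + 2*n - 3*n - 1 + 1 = 2*n^2 - n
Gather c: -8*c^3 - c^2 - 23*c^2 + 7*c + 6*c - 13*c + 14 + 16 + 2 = -8*c^3 - 24*c^2 + 32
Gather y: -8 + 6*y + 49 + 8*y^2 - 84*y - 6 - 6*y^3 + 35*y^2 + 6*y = -6*y^3 + 43*y^2 - 72*y + 35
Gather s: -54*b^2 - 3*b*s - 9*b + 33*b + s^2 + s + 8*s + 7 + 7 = -54*b^2 + 24*b + s^2 + s*(9 - 3*b) + 14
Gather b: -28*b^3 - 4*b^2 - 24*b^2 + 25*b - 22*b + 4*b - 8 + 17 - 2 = -28*b^3 - 28*b^2 + 7*b + 7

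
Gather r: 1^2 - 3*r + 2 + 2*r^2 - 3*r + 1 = 2*r^2 - 6*r + 4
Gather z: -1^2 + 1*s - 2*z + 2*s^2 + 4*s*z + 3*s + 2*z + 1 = 2*s^2 + 4*s*z + 4*s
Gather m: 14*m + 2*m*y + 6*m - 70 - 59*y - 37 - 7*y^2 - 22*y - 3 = m*(2*y + 20) - 7*y^2 - 81*y - 110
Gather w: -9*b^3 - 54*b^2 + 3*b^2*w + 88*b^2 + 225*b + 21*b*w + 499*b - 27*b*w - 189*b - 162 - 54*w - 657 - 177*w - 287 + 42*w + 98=-9*b^3 + 34*b^2 + 535*b + w*(3*b^2 - 6*b - 189) - 1008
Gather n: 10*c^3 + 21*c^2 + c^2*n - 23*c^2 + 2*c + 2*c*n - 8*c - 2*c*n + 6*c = 10*c^3 + c^2*n - 2*c^2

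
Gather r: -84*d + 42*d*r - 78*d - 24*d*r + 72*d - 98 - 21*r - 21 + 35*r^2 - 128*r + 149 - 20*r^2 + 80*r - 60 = -90*d + 15*r^2 + r*(18*d - 69) - 30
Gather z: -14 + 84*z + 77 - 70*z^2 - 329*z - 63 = -70*z^2 - 245*z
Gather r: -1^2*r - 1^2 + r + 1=0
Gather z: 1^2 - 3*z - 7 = -3*z - 6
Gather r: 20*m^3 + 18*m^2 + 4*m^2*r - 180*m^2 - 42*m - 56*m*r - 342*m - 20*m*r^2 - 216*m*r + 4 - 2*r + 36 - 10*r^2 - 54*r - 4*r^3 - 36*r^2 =20*m^3 - 162*m^2 - 384*m - 4*r^3 + r^2*(-20*m - 46) + r*(4*m^2 - 272*m - 56) + 40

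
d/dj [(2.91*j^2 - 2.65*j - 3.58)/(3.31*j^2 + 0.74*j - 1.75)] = (10.9249*j^2 + 13.5146*j + 7.2867)/(10.9561*j^4 + 4.8988*j^3 - 11.0374*j^2 - 2.59*j + 3.0625)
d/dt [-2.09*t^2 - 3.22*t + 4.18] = -4.18*t - 3.22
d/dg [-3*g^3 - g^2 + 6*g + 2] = -9*g^2 - 2*g + 6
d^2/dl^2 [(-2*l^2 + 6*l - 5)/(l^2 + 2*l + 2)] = 2*(10*l^3 - 3*l^2 - 66*l - 42)/(l^6 + 6*l^5 + 18*l^4 + 32*l^3 + 36*l^2 + 24*l + 8)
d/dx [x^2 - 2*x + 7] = 2*x - 2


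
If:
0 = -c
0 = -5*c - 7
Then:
No Solution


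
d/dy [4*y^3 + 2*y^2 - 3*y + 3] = 12*y^2 + 4*y - 3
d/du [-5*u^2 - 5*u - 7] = -10*u - 5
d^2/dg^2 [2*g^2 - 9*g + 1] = 4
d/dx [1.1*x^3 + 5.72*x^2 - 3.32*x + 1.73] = 3.3*x^2 + 11.44*x - 3.32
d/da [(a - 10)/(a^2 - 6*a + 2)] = (a^2 - 6*a - 2*(a - 10)*(a - 3) + 2)/(a^2 - 6*a + 2)^2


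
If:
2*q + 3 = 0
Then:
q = -3/2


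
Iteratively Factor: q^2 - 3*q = (q - 3)*(q)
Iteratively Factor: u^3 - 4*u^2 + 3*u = (u - 1)*(u^2 - 3*u) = u*(u - 1)*(u - 3)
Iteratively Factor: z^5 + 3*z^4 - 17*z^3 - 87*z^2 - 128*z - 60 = (z + 2)*(z^4 + z^3 - 19*z^2 - 49*z - 30) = (z + 2)^2*(z^3 - z^2 - 17*z - 15) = (z + 2)^2*(z + 3)*(z^2 - 4*z - 5) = (z + 1)*(z + 2)^2*(z + 3)*(z - 5)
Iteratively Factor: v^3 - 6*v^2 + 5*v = (v - 1)*(v^2 - 5*v) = v*(v - 1)*(v - 5)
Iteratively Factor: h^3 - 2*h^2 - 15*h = (h)*(h^2 - 2*h - 15) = h*(h - 5)*(h + 3)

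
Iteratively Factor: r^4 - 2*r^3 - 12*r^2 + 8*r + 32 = (r - 4)*(r^3 + 2*r^2 - 4*r - 8) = (r - 4)*(r + 2)*(r^2 - 4) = (r - 4)*(r + 2)^2*(r - 2)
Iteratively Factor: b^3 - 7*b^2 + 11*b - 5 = (b - 1)*(b^2 - 6*b + 5) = (b - 1)^2*(b - 5)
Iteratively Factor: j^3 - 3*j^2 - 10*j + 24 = (j + 3)*(j^2 - 6*j + 8) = (j - 2)*(j + 3)*(j - 4)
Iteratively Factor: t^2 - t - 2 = (t + 1)*(t - 2)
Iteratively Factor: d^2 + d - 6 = (d - 2)*(d + 3)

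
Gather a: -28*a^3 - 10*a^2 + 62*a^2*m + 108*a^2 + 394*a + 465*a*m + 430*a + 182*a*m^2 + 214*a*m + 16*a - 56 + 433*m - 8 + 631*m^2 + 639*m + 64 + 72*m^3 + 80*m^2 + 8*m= -28*a^3 + a^2*(62*m + 98) + a*(182*m^2 + 679*m + 840) + 72*m^3 + 711*m^2 + 1080*m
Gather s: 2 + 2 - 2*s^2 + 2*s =-2*s^2 + 2*s + 4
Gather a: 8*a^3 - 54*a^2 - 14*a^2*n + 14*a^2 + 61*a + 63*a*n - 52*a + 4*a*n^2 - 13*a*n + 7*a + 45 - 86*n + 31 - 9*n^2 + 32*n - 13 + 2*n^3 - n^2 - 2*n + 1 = 8*a^3 + a^2*(-14*n - 40) + a*(4*n^2 + 50*n + 16) + 2*n^3 - 10*n^2 - 56*n + 64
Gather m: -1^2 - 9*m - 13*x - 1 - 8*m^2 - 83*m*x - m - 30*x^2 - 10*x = -8*m^2 + m*(-83*x - 10) - 30*x^2 - 23*x - 2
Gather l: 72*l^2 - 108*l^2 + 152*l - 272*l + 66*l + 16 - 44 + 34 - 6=-36*l^2 - 54*l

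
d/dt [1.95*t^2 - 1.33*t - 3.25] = 3.9*t - 1.33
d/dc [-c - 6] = -1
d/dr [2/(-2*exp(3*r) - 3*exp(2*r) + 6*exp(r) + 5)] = 12*(exp(2*r) + exp(r) - 1)*exp(r)/(2*exp(3*r) + 3*exp(2*r) - 6*exp(r) - 5)^2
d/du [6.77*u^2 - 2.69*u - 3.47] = 13.54*u - 2.69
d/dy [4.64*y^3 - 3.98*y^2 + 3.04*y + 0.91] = 13.92*y^2 - 7.96*y + 3.04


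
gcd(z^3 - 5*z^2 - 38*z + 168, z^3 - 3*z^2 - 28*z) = z - 7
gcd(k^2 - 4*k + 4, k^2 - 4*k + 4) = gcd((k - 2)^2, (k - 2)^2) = k^2 - 4*k + 4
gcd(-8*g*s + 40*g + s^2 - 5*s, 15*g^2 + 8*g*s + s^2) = 1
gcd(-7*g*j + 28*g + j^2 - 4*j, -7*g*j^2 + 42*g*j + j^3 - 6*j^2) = 7*g - j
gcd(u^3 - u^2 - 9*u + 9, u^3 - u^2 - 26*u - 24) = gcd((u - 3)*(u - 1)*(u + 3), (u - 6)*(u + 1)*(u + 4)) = 1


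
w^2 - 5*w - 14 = (w - 7)*(w + 2)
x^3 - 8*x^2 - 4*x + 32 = (x - 8)*(x - 2)*(x + 2)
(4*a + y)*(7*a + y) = 28*a^2 + 11*a*y + y^2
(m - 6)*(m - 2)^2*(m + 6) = m^4 - 4*m^3 - 32*m^2 + 144*m - 144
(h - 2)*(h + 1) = h^2 - h - 2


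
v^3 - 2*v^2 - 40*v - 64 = (v - 8)*(v + 2)*(v + 4)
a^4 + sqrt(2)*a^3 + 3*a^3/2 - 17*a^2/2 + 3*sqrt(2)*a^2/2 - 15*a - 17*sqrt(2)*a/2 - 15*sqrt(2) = (a - 3)*(a + 2)*(a + 5/2)*(a + sqrt(2))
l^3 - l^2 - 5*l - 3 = (l - 3)*(l + 1)^2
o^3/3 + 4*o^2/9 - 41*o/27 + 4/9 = (o/3 + 1)*(o - 4/3)*(o - 1/3)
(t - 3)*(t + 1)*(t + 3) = t^3 + t^2 - 9*t - 9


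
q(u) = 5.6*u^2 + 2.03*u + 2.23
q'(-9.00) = -98.77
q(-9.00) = 437.56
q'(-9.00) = -98.77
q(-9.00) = 437.56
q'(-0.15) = 0.35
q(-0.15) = 2.05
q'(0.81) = 11.10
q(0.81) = 7.55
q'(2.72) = 32.49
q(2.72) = 49.18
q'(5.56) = 64.30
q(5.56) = 186.63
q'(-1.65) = -16.45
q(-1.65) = 14.13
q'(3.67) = 43.13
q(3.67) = 85.11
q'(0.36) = 6.06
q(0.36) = 3.69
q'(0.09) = 3.04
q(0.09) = 2.46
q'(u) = 11.2*u + 2.03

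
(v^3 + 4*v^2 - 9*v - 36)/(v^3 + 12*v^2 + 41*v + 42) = (v^2 + v - 12)/(v^2 + 9*v + 14)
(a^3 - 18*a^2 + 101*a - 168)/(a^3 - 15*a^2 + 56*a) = (a - 3)/a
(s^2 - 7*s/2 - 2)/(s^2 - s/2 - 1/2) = (s - 4)/(s - 1)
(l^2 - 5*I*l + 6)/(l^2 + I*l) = (l - 6*I)/l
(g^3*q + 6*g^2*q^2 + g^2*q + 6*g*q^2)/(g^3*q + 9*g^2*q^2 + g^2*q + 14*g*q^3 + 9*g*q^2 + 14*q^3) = g*(g + 6*q)/(g^2 + 9*g*q + 14*q^2)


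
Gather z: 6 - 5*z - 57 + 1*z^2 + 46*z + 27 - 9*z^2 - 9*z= -8*z^2 + 32*z - 24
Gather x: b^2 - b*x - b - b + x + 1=b^2 - 2*b + x*(1 - b) + 1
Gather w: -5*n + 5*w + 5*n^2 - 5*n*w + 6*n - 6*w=5*n^2 + n + w*(-5*n - 1)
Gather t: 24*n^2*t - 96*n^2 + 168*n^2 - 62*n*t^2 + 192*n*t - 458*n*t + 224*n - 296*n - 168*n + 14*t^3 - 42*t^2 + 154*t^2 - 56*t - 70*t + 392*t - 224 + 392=72*n^2 - 240*n + 14*t^3 + t^2*(112 - 62*n) + t*(24*n^2 - 266*n + 266) + 168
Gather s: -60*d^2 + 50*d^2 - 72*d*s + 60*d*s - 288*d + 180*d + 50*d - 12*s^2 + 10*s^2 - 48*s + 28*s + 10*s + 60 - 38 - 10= -10*d^2 - 58*d - 2*s^2 + s*(-12*d - 10) + 12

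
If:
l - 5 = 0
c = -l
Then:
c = -5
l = 5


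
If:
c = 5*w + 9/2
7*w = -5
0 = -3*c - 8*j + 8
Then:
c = 13/14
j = 73/112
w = -5/7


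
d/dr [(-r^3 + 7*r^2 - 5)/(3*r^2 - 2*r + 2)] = (-3*r^4 + 4*r^3 - 20*r^2 + 58*r - 10)/(9*r^4 - 12*r^3 + 16*r^2 - 8*r + 4)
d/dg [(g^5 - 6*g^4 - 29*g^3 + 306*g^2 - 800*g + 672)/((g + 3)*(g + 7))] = (3*g^4 - 14*g^3 - 55*g^2 + 372*g - 480)/(g^2 + 6*g + 9)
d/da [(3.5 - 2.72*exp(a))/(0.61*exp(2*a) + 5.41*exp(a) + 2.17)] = (1.6592*exp(2*a) - 4.27*exp(a) - 24.8374)*exp(a)/(0.3721*exp(4*a) + 6.6002*exp(3*a) + 31.9155*exp(2*a) + 23.4794*exp(a) + 4.7089)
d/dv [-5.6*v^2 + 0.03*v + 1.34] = 0.03 - 11.2*v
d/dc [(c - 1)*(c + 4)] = 2*c + 3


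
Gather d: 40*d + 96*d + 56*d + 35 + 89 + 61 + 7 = 192*d + 192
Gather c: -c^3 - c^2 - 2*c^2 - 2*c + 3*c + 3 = -c^3 - 3*c^2 + c + 3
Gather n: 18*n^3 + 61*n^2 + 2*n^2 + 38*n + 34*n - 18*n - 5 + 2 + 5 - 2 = 18*n^3 + 63*n^2 + 54*n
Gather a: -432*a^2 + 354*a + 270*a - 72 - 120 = -432*a^2 + 624*a - 192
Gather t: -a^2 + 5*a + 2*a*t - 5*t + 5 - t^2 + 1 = -a^2 + 5*a - t^2 + t*(2*a - 5) + 6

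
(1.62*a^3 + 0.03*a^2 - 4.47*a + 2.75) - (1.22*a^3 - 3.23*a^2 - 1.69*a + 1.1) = 0.4*a^3 + 3.26*a^2 - 2.78*a + 1.65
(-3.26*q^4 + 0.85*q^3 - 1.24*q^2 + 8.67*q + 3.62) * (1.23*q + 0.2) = -4.0098*q^5 + 0.3935*q^4 - 1.3552*q^3 + 10.4161*q^2 + 6.1866*q + 0.724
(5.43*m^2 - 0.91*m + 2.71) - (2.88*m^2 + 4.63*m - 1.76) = 2.55*m^2 - 5.54*m + 4.47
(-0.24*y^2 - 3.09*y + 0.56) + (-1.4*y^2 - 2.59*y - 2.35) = -1.64*y^2 - 5.68*y - 1.79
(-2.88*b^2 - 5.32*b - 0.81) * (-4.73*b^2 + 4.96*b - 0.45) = 13.6224*b^4 + 10.8788*b^3 - 21.2599*b^2 - 1.6236*b + 0.3645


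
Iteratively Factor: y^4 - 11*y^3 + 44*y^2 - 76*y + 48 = (y - 3)*(y^3 - 8*y^2 + 20*y - 16) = (y - 3)*(y - 2)*(y^2 - 6*y + 8) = (y - 4)*(y - 3)*(y - 2)*(y - 2)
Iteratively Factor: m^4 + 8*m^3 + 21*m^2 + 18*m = (m + 3)*(m^3 + 5*m^2 + 6*m) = m*(m + 3)*(m^2 + 5*m + 6) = m*(m + 3)^2*(m + 2)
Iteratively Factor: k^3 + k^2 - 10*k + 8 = (k - 1)*(k^2 + 2*k - 8) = (k - 2)*(k - 1)*(k + 4)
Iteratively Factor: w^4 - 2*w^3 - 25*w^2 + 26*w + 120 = (w - 3)*(w^3 + w^2 - 22*w - 40) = (w - 3)*(w + 4)*(w^2 - 3*w - 10) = (w - 3)*(w + 2)*(w + 4)*(w - 5)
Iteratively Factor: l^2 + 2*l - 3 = (l + 3)*(l - 1)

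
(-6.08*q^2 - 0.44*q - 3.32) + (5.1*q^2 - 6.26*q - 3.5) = -0.98*q^2 - 6.7*q - 6.82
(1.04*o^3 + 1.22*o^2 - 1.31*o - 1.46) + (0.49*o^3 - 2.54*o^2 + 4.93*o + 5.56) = 1.53*o^3 - 1.32*o^2 + 3.62*o + 4.1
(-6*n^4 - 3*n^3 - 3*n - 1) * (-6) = 36*n^4 + 18*n^3 + 18*n + 6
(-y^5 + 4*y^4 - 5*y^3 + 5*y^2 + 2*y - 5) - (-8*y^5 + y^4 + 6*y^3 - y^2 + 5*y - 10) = 7*y^5 + 3*y^4 - 11*y^3 + 6*y^2 - 3*y + 5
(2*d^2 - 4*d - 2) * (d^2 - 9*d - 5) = 2*d^4 - 22*d^3 + 24*d^2 + 38*d + 10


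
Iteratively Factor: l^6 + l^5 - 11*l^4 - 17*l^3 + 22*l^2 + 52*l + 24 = (l - 2)*(l^5 + 3*l^4 - 5*l^3 - 27*l^2 - 32*l - 12) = (l - 3)*(l - 2)*(l^4 + 6*l^3 + 13*l^2 + 12*l + 4) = (l - 3)*(l - 2)*(l + 2)*(l^3 + 4*l^2 + 5*l + 2) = (l - 3)*(l - 2)*(l + 1)*(l + 2)*(l^2 + 3*l + 2) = (l - 3)*(l - 2)*(l + 1)^2*(l + 2)*(l + 2)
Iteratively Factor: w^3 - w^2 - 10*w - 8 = (w - 4)*(w^2 + 3*w + 2) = (w - 4)*(w + 1)*(w + 2)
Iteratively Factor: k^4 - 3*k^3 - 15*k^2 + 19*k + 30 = (k - 5)*(k^3 + 2*k^2 - 5*k - 6) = (k - 5)*(k - 2)*(k^2 + 4*k + 3) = (k - 5)*(k - 2)*(k + 3)*(k + 1)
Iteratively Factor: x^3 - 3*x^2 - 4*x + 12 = (x - 3)*(x^2 - 4) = (x - 3)*(x - 2)*(x + 2)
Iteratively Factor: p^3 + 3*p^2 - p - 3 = (p + 1)*(p^2 + 2*p - 3) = (p - 1)*(p + 1)*(p + 3)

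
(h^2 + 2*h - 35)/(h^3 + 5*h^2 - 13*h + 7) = (h - 5)/(h^2 - 2*h + 1)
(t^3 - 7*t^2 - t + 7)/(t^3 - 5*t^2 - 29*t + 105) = (t^2 - 1)/(t^2 + 2*t - 15)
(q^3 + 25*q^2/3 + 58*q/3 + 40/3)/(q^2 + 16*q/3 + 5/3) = (3*q^2 + 10*q + 8)/(3*q + 1)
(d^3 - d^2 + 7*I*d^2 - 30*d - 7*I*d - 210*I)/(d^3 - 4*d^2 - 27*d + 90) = (d + 7*I)/(d - 3)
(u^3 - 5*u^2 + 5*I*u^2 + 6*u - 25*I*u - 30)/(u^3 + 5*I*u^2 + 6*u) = (u - 5)/u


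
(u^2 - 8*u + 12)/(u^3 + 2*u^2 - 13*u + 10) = (u - 6)/(u^2 + 4*u - 5)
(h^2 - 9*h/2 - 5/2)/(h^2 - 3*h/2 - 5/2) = (-2*h^2 + 9*h + 5)/(-2*h^2 + 3*h + 5)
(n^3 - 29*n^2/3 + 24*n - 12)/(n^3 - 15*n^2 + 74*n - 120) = (n^2 - 11*n/3 + 2)/(n^2 - 9*n + 20)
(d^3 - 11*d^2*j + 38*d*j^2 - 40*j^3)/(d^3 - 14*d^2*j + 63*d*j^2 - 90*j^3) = (d^2 - 6*d*j + 8*j^2)/(d^2 - 9*d*j + 18*j^2)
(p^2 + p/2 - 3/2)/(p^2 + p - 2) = (p + 3/2)/(p + 2)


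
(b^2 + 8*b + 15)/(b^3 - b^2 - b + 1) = (b^2 + 8*b + 15)/(b^3 - b^2 - b + 1)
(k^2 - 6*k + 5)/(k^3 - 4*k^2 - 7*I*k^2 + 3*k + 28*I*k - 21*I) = (k - 5)/(k^2 - k*(3 + 7*I) + 21*I)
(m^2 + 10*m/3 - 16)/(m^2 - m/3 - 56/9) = 3*(m + 6)/(3*m + 7)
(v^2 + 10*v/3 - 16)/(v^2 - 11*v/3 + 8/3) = (v + 6)/(v - 1)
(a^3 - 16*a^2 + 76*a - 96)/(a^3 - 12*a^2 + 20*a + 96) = (a - 2)/(a + 2)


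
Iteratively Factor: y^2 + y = (y)*(y + 1)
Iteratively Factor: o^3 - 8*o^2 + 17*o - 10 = (o - 2)*(o^2 - 6*o + 5) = (o - 2)*(o - 1)*(o - 5)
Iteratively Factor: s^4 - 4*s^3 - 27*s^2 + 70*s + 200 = (s - 5)*(s^3 + s^2 - 22*s - 40) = (s - 5)*(s + 2)*(s^2 - s - 20) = (s - 5)*(s + 2)*(s + 4)*(s - 5)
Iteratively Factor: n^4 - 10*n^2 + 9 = (n - 3)*(n^3 + 3*n^2 - n - 3) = (n - 3)*(n + 1)*(n^2 + 2*n - 3) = (n - 3)*(n - 1)*(n + 1)*(n + 3)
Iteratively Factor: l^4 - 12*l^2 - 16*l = (l)*(l^3 - 12*l - 16) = l*(l - 4)*(l^2 + 4*l + 4) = l*(l - 4)*(l + 2)*(l + 2)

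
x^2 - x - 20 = (x - 5)*(x + 4)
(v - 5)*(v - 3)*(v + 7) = v^3 - v^2 - 41*v + 105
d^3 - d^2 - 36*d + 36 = (d - 6)*(d - 1)*(d + 6)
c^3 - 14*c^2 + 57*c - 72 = (c - 8)*(c - 3)^2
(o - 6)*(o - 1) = o^2 - 7*o + 6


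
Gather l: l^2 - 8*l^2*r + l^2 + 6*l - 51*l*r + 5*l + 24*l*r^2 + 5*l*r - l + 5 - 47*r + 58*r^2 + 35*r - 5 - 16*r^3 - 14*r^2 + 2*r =l^2*(2 - 8*r) + l*(24*r^2 - 46*r + 10) - 16*r^3 + 44*r^2 - 10*r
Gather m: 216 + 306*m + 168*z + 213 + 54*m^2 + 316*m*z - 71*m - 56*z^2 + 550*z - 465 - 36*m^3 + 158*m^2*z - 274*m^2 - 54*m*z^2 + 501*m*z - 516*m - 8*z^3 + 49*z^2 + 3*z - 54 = -36*m^3 + m^2*(158*z - 220) + m*(-54*z^2 + 817*z - 281) - 8*z^3 - 7*z^2 + 721*z - 90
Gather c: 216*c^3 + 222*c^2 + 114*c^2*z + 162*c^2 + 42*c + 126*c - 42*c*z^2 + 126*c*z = 216*c^3 + c^2*(114*z + 384) + c*(-42*z^2 + 126*z + 168)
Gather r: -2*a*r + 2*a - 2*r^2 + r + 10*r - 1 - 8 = 2*a - 2*r^2 + r*(11 - 2*a) - 9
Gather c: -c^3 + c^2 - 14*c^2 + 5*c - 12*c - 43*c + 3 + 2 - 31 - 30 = -c^3 - 13*c^2 - 50*c - 56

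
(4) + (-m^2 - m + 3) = -m^2 - m + 7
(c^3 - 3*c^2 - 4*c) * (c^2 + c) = c^5 - 2*c^4 - 7*c^3 - 4*c^2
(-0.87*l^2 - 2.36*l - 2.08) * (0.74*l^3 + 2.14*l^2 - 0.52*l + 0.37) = -0.6438*l^5 - 3.6082*l^4 - 6.1372*l^3 - 3.5459*l^2 + 0.2084*l - 0.7696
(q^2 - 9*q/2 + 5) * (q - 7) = q^3 - 23*q^2/2 + 73*q/2 - 35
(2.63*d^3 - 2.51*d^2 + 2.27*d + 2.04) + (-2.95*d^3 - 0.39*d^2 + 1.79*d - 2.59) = -0.32*d^3 - 2.9*d^2 + 4.06*d - 0.55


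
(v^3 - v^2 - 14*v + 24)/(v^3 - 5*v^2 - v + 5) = (v^3 - v^2 - 14*v + 24)/(v^3 - 5*v^2 - v + 5)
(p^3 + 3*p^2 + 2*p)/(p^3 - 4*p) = (p + 1)/(p - 2)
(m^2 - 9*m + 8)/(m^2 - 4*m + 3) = (m - 8)/(m - 3)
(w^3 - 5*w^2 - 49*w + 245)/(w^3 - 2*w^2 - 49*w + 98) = (w - 5)/(w - 2)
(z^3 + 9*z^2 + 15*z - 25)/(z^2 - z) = z + 10 + 25/z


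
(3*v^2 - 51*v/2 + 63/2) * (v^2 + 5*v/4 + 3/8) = 3*v^4 - 87*v^3/4 + 3*v^2/4 + 477*v/16 + 189/16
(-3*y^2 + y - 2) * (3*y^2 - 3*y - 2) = -9*y^4 + 12*y^3 - 3*y^2 + 4*y + 4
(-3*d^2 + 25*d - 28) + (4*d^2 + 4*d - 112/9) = d^2 + 29*d - 364/9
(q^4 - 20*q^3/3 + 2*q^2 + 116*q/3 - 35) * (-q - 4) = -q^5 + 8*q^4/3 + 74*q^3/3 - 140*q^2/3 - 359*q/3 + 140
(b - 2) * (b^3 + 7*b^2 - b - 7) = b^4 + 5*b^3 - 15*b^2 - 5*b + 14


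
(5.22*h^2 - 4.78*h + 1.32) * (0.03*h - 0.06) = 0.1566*h^3 - 0.4566*h^2 + 0.3264*h - 0.0792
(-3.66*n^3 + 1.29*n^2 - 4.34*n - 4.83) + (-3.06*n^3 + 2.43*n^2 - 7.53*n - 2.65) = -6.72*n^3 + 3.72*n^2 - 11.87*n - 7.48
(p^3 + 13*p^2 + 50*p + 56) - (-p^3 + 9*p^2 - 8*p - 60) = 2*p^3 + 4*p^2 + 58*p + 116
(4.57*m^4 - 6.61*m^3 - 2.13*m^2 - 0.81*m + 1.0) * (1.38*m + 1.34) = 6.3066*m^5 - 2.998*m^4 - 11.7968*m^3 - 3.972*m^2 + 0.2946*m + 1.34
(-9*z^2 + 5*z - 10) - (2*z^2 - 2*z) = -11*z^2 + 7*z - 10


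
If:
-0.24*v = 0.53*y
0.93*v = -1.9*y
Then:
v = 0.00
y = 0.00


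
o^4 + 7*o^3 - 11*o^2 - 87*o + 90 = (o - 3)*(o - 1)*(o + 5)*(o + 6)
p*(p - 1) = p^2 - p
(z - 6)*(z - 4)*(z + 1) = z^3 - 9*z^2 + 14*z + 24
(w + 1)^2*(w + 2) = w^3 + 4*w^2 + 5*w + 2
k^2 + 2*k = k*(k + 2)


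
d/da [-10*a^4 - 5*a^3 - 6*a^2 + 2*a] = -40*a^3 - 15*a^2 - 12*a + 2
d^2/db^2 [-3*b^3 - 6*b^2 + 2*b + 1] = -18*b - 12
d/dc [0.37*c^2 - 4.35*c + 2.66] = 0.74*c - 4.35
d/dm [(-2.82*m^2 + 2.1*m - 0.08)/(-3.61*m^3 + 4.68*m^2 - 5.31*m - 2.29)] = (-10.1802*m^4 + 15.162*m^3 + 4.27979999999999*m^2 + 13.6644*m - 5.2338)/(13.0321*m^6 - 33.7896*m^5 + 60.2406*m^4 - 33.1678*m^3 + 6.76169999999999*m^2 + 24.3198*m + 5.2441)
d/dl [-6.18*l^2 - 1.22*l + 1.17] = -12.36*l - 1.22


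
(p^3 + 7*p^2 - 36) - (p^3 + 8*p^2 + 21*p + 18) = -p^2 - 21*p - 54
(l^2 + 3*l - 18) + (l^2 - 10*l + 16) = 2*l^2 - 7*l - 2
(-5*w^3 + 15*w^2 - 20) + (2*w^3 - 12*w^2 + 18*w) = -3*w^3 + 3*w^2 + 18*w - 20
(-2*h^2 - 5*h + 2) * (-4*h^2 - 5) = 8*h^4 + 20*h^3 + 2*h^2 + 25*h - 10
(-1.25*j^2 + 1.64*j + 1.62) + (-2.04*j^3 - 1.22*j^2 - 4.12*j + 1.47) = -2.04*j^3 - 2.47*j^2 - 2.48*j + 3.09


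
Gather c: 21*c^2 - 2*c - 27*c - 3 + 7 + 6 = 21*c^2 - 29*c + 10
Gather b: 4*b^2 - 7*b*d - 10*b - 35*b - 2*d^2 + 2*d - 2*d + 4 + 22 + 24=4*b^2 + b*(-7*d - 45) - 2*d^2 + 50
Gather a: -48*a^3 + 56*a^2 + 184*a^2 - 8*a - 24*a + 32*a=-48*a^3 + 240*a^2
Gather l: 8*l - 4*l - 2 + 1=4*l - 1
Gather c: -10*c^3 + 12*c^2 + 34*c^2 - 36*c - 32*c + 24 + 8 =-10*c^3 + 46*c^2 - 68*c + 32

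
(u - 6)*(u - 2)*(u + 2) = u^3 - 6*u^2 - 4*u + 24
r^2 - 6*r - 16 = (r - 8)*(r + 2)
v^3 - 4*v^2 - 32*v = v*(v - 8)*(v + 4)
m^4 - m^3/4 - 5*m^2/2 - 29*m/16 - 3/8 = (m - 2)*(m + 1/2)^2*(m + 3/4)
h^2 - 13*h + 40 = (h - 8)*(h - 5)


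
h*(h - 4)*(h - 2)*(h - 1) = h^4 - 7*h^3 + 14*h^2 - 8*h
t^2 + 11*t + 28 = (t + 4)*(t + 7)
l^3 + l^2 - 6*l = l*(l - 2)*(l + 3)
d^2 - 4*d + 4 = (d - 2)^2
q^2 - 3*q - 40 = (q - 8)*(q + 5)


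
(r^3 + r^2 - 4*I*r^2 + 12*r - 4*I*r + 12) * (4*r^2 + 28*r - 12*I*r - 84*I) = 4*r^5 + 32*r^4 - 28*I*r^4 + 28*r^3 - 224*I*r^3 - 340*I*r^2 - 1152*I*r - 1008*I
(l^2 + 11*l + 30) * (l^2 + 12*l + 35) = l^4 + 23*l^3 + 197*l^2 + 745*l + 1050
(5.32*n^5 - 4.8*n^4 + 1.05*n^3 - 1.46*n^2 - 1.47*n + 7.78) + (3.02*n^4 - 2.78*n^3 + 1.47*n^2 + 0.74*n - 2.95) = 5.32*n^5 - 1.78*n^4 - 1.73*n^3 + 0.01*n^2 - 0.73*n + 4.83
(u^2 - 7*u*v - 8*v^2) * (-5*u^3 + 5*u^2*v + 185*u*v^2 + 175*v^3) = -5*u^5 + 40*u^4*v + 190*u^3*v^2 - 1160*u^2*v^3 - 2705*u*v^4 - 1400*v^5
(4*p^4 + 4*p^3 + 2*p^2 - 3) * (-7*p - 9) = -28*p^5 - 64*p^4 - 50*p^3 - 18*p^2 + 21*p + 27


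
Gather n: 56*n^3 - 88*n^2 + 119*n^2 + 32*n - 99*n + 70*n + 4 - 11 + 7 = 56*n^3 + 31*n^2 + 3*n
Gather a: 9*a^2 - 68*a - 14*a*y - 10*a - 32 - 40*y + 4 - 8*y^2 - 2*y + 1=9*a^2 + a*(-14*y - 78) - 8*y^2 - 42*y - 27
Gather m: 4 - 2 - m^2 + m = -m^2 + m + 2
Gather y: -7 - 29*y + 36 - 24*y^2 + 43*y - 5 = -24*y^2 + 14*y + 24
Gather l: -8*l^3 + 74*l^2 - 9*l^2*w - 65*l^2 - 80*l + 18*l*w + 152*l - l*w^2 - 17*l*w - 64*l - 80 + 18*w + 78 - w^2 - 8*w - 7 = -8*l^3 + l^2*(9 - 9*w) + l*(-w^2 + w + 8) - w^2 + 10*w - 9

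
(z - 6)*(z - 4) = z^2 - 10*z + 24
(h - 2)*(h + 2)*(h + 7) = h^3 + 7*h^2 - 4*h - 28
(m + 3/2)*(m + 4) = m^2 + 11*m/2 + 6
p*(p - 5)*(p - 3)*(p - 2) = p^4 - 10*p^3 + 31*p^2 - 30*p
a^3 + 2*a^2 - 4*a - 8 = (a - 2)*(a + 2)^2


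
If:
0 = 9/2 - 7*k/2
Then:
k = 9/7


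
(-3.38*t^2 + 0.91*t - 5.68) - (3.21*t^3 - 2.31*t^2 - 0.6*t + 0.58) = -3.21*t^3 - 1.07*t^2 + 1.51*t - 6.26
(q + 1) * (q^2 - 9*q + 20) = q^3 - 8*q^2 + 11*q + 20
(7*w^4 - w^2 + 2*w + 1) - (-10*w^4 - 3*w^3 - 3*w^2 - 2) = 17*w^4 + 3*w^3 + 2*w^2 + 2*w + 3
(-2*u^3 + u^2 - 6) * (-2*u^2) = 4*u^5 - 2*u^4 + 12*u^2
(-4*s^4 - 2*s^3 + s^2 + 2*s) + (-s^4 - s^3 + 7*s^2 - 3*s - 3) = -5*s^4 - 3*s^3 + 8*s^2 - s - 3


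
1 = 1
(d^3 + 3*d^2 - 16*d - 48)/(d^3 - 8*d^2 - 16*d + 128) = (d + 3)/(d - 8)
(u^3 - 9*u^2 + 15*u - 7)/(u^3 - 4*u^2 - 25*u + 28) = (u - 1)/(u + 4)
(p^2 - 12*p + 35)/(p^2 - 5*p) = (p - 7)/p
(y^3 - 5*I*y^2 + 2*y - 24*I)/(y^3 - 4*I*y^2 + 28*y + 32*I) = (y^2 - 7*I*y - 12)/(y^2 - 6*I*y + 16)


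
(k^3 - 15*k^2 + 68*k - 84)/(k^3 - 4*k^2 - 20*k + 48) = (k - 7)/(k + 4)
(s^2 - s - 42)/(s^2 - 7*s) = (s + 6)/s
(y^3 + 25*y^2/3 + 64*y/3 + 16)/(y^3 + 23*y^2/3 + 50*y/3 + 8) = (3*y + 4)/(3*y + 2)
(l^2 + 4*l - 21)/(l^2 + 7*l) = (l - 3)/l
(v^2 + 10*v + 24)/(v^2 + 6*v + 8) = (v + 6)/(v + 2)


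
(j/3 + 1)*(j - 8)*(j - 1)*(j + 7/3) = j^4/3 - 11*j^3/9 - 11*j^2 - 61*j/9 + 56/3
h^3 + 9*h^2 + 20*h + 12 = (h + 1)*(h + 2)*(h + 6)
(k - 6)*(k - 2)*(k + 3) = k^3 - 5*k^2 - 12*k + 36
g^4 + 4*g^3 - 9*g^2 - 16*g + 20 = (g - 2)*(g - 1)*(g + 2)*(g + 5)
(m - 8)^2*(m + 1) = m^3 - 15*m^2 + 48*m + 64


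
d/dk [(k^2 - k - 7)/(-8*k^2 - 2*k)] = (-5*k^2 - 56*k - 7)/(2*k^2*(16*k^2 + 8*k + 1))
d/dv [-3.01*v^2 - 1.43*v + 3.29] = -6.02*v - 1.43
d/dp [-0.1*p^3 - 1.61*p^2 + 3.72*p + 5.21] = -0.3*p^2 - 3.22*p + 3.72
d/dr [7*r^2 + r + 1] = 14*r + 1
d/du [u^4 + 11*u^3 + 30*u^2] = u*(4*u^2 + 33*u + 60)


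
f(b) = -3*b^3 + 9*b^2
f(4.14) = -58.62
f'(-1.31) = -39.02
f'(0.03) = 0.53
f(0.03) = 0.01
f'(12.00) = -1080.00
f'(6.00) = -216.00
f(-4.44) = 440.01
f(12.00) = -3888.00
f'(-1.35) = -40.70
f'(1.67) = 4.96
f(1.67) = 11.13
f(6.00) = -324.00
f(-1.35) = 23.78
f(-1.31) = 22.19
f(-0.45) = 2.10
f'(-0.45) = -9.92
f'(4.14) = -79.74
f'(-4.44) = -257.34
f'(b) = -9*b^2 + 18*b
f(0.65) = 2.98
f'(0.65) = 7.90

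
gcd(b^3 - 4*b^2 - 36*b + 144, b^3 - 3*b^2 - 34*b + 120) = b^2 + 2*b - 24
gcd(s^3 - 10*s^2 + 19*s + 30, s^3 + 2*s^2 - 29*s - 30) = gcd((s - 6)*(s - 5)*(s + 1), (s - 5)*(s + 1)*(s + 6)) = s^2 - 4*s - 5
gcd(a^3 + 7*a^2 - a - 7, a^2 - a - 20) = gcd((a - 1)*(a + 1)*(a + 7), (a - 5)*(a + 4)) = 1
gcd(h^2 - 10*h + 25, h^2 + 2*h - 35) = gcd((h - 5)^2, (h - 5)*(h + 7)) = h - 5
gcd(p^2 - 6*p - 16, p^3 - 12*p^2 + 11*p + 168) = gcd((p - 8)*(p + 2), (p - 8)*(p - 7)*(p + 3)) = p - 8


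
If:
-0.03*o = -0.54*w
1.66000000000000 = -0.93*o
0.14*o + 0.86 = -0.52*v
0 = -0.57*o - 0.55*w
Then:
No Solution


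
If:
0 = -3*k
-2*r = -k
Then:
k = 0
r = 0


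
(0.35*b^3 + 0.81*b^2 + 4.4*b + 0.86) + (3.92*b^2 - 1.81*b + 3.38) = 0.35*b^3 + 4.73*b^2 + 2.59*b + 4.24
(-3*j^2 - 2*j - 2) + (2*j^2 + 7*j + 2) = -j^2 + 5*j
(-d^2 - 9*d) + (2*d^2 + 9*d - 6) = d^2 - 6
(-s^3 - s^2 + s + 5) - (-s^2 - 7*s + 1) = -s^3 + 8*s + 4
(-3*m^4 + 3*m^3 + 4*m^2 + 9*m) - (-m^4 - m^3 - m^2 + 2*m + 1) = -2*m^4 + 4*m^3 + 5*m^2 + 7*m - 1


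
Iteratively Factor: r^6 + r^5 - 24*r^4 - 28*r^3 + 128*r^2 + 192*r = (r + 4)*(r^5 - 3*r^4 - 12*r^3 + 20*r^2 + 48*r) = (r + 2)*(r + 4)*(r^4 - 5*r^3 - 2*r^2 + 24*r) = (r - 4)*(r + 2)*(r + 4)*(r^3 - r^2 - 6*r) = r*(r - 4)*(r + 2)*(r + 4)*(r^2 - r - 6) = r*(r - 4)*(r - 3)*(r + 2)*(r + 4)*(r + 2)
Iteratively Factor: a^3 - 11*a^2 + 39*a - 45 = (a - 3)*(a^2 - 8*a + 15) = (a - 5)*(a - 3)*(a - 3)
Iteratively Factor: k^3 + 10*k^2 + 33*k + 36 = (k + 3)*(k^2 + 7*k + 12) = (k + 3)*(k + 4)*(k + 3)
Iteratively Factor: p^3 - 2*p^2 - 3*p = (p + 1)*(p^2 - 3*p) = (p - 3)*(p + 1)*(p)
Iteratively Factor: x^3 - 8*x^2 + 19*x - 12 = (x - 3)*(x^2 - 5*x + 4) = (x - 4)*(x - 3)*(x - 1)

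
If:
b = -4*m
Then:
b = -4*m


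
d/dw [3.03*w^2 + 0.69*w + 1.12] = 6.06*w + 0.69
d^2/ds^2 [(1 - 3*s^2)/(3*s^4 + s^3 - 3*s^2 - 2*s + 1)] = 2*(-81*s^8 - 27*s^7 + 60*s^6 - 63*s^5 + 15*s^4 + 3*s^3 - 24*s^2 + 15*s + 4)/(27*s^12 + 27*s^11 - 72*s^10 - 107*s^9 + 63*s^8 + 147*s^7 - 6*s^6 - 96*s^5 - 12*s^4 + 31*s^3 + 3*s^2 - 6*s + 1)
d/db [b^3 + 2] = 3*b^2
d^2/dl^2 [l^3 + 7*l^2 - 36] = 6*l + 14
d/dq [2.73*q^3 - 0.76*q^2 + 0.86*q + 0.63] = 8.19*q^2 - 1.52*q + 0.86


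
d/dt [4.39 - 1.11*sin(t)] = -1.11*cos(t)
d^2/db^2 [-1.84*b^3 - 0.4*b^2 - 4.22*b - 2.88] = -11.04*b - 0.8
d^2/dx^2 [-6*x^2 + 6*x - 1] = -12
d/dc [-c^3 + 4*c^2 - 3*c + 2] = -3*c^2 + 8*c - 3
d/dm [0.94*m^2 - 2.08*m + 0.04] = 1.88*m - 2.08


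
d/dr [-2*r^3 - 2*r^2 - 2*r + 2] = -6*r^2 - 4*r - 2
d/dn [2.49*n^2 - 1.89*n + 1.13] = 4.98*n - 1.89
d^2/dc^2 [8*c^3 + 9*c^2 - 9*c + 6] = 48*c + 18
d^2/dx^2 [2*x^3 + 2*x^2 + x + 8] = 12*x + 4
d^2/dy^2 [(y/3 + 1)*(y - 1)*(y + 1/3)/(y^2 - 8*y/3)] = 2*(99*y^3 - 27*y^2 + 72*y - 64)/(y^3*(27*y^3 - 216*y^2 + 576*y - 512))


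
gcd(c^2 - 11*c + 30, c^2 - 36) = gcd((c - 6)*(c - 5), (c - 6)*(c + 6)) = c - 6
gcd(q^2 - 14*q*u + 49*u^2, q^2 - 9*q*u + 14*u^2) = q - 7*u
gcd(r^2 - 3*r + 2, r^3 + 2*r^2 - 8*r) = r - 2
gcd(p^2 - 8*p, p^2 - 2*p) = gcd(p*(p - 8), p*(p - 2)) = p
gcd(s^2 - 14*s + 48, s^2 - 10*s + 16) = s - 8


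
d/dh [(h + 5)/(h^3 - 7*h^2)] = (h*(h - 7) - (h + 5)*(3*h - 14))/(h^3*(h - 7)^2)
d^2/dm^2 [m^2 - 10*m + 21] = 2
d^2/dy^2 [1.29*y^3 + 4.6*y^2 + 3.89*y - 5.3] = 7.74*y + 9.2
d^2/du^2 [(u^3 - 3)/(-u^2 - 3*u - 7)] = 4*(-u^3 - 27*u^2 - 60*u + 3)/(u^6 + 9*u^5 + 48*u^4 + 153*u^3 + 336*u^2 + 441*u + 343)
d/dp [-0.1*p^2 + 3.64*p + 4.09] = 3.64 - 0.2*p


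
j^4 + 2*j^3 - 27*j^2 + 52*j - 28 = (j - 2)^2*(j - 1)*(j + 7)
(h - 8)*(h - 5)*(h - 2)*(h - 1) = h^4 - 16*h^3 + 81*h^2 - 146*h + 80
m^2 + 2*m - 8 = (m - 2)*(m + 4)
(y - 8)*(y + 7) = y^2 - y - 56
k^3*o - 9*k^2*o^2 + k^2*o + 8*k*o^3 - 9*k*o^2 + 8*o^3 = (k - 8*o)*(k - o)*(k*o + o)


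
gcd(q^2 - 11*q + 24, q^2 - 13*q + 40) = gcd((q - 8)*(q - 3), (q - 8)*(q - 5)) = q - 8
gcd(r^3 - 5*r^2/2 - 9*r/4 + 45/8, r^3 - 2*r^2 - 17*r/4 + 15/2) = r^2 - 4*r + 15/4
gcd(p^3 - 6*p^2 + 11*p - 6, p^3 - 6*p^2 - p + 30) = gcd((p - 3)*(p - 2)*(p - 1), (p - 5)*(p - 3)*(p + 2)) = p - 3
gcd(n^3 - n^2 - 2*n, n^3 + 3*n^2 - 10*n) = n^2 - 2*n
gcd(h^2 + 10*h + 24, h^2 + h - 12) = h + 4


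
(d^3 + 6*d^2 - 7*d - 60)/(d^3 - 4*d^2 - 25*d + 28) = (d^2 + 2*d - 15)/(d^2 - 8*d + 7)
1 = 1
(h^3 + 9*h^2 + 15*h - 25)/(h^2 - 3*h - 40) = (h^2 + 4*h - 5)/(h - 8)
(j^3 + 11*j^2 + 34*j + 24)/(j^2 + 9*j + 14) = (j^3 + 11*j^2 + 34*j + 24)/(j^2 + 9*j + 14)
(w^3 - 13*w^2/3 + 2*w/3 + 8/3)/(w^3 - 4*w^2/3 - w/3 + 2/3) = (w - 4)/(w - 1)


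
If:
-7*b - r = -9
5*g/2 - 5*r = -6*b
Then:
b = 9/7 - r/7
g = 82*r/35 - 108/35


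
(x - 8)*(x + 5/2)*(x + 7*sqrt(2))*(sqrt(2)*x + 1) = sqrt(2)*x^4 - 11*sqrt(2)*x^3/2 + 15*x^3 - 165*x^2/2 - 13*sqrt(2)*x^2 - 300*x - 77*sqrt(2)*x/2 - 140*sqrt(2)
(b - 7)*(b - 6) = b^2 - 13*b + 42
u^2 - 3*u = u*(u - 3)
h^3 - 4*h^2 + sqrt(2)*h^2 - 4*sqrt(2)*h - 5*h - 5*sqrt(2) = (h - 5)*(h + 1)*(h + sqrt(2))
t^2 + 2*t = t*(t + 2)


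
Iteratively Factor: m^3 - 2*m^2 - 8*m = (m - 4)*(m^2 + 2*m) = m*(m - 4)*(m + 2)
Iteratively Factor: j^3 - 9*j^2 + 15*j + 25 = (j + 1)*(j^2 - 10*j + 25) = (j - 5)*(j + 1)*(j - 5)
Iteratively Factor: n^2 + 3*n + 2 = (n + 1)*(n + 2)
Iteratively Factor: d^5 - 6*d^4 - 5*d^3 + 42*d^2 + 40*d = (d + 2)*(d^4 - 8*d^3 + 11*d^2 + 20*d) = (d - 5)*(d + 2)*(d^3 - 3*d^2 - 4*d) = (d - 5)*(d + 1)*(d + 2)*(d^2 - 4*d) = (d - 5)*(d - 4)*(d + 1)*(d + 2)*(d)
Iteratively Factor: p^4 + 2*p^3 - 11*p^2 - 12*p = (p + 1)*(p^3 + p^2 - 12*p) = p*(p + 1)*(p^2 + p - 12) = p*(p - 3)*(p + 1)*(p + 4)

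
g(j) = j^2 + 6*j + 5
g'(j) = 2*j + 6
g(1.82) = 19.23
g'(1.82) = 9.64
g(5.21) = 63.40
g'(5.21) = 16.42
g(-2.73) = -3.93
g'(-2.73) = 0.54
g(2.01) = 21.10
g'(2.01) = 10.02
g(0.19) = 6.18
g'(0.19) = 6.38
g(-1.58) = -1.98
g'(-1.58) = 2.84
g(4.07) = 45.98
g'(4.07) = 14.14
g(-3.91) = -3.17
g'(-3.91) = -1.82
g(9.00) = 140.00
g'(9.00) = 24.00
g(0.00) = 5.00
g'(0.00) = 6.00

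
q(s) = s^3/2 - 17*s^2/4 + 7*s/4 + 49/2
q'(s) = 3*s^2/2 - 17*s/2 + 7/4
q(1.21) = 21.28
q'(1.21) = -6.34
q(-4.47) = -112.90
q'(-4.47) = 69.72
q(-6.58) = -313.47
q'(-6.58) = 122.62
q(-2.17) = -4.42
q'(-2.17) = 27.26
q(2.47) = 10.43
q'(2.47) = -10.09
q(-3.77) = -69.29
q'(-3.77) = 55.11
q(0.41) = 24.54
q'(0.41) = -1.48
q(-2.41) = -11.40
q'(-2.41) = 30.95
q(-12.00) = -1472.50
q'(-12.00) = 319.75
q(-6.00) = -247.00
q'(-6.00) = 106.75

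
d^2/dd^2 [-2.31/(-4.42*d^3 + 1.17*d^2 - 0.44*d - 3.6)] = ((5.4054 - 61.2612*d)*(4.42*d^3 - 1.17*d^2 + 0.44*d + 3.6) + 2.31*(13.26*d^2 - 2.34*d + 0.44)*(26.52*d^2 - 4.68*d + 0.88))/(4.42*d^3 - 1.17*d^2 + 0.44*d + 3.6)^3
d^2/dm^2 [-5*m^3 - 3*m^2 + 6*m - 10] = -30*m - 6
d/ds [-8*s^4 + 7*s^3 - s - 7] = -32*s^3 + 21*s^2 - 1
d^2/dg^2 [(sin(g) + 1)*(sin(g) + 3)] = -4*sin(g) + 2*cos(2*g)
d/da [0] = 0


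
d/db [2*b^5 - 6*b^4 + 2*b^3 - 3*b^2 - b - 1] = 10*b^4 - 24*b^3 + 6*b^2 - 6*b - 1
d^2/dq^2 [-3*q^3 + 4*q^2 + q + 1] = 8 - 18*q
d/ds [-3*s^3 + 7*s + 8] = 7 - 9*s^2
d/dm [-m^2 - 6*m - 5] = -2*m - 6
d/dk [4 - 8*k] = -8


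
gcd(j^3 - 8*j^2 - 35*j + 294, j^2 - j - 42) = j^2 - j - 42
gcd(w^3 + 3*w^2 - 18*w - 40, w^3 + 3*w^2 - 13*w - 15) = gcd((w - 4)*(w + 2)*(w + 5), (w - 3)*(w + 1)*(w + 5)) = w + 5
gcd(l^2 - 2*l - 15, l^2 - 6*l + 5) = l - 5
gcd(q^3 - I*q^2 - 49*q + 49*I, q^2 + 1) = q - I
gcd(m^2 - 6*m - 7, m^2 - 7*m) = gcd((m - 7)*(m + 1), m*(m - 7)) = m - 7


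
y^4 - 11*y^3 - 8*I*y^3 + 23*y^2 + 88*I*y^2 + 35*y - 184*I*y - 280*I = (y - 7)*(y - 5)*(y + 1)*(y - 8*I)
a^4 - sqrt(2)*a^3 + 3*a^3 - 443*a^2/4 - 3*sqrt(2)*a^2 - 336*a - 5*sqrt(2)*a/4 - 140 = (a + 1/2)*(a + 5/2)*(a - 8*sqrt(2))*(a + 7*sqrt(2))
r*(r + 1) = r^2 + r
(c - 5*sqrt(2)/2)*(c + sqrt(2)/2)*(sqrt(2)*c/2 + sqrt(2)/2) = sqrt(2)*c^3/2 - 2*c^2 + sqrt(2)*c^2/2 - 2*c - 5*sqrt(2)*c/4 - 5*sqrt(2)/4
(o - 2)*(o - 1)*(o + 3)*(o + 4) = o^4 + 4*o^3 - 7*o^2 - 22*o + 24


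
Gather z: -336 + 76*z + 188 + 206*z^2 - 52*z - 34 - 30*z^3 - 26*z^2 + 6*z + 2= -30*z^3 + 180*z^2 + 30*z - 180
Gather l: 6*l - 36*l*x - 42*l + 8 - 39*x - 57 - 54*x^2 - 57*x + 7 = l*(-36*x - 36) - 54*x^2 - 96*x - 42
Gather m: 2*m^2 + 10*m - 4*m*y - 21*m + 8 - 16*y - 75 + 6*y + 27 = 2*m^2 + m*(-4*y - 11) - 10*y - 40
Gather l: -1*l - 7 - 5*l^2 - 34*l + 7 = -5*l^2 - 35*l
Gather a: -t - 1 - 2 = -t - 3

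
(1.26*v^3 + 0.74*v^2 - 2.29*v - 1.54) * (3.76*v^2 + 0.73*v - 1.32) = 4.7376*v^5 + 3.7022*v^4 - 9.7334*v^3 - 8.4389*v^2 + 1.8986*v + 2.0328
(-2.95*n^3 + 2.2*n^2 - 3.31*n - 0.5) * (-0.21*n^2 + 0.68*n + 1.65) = 0.6195*n^5 - 2.468*n^4 - 2.6764*n^3 + 1.4842*n^2 - 5.8015*n - 0.825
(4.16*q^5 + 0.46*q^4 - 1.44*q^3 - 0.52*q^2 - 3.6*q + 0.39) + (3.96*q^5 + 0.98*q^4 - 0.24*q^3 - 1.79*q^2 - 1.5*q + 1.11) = 8.12*q^5 + 1.44*q^4 - 1.68*q^3 - 2.31*q^2 - 5.1*q + 1.5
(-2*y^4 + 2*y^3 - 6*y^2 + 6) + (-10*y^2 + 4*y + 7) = -2*y^4 + 2*y^3 - 16*y^2 + 4*y + 13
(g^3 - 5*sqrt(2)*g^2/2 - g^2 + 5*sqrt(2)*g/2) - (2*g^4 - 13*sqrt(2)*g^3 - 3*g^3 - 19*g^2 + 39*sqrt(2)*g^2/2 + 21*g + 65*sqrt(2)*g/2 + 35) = -2*g^4 + 4*g^3 + 13*sqrt(2)*g^3 - 22*sqrt(2)*g^2 + 18*g^2 - 30*sqrt(2)*g - 21*g - 35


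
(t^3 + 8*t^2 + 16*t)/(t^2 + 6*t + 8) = t*(t + 4)/(t + 2)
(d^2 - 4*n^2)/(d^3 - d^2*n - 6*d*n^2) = (d - 2*n)/(d*(d - 3*n))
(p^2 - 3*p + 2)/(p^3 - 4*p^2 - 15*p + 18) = (p - 2)/(p^2 - 3*p - 18)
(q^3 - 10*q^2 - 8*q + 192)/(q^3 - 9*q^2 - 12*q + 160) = (q - 6)/(q - 5)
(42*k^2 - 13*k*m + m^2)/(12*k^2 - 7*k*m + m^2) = (42*k^2 - 13*k*m + m^2)/(12*k^2 - 7*k*m + m^2)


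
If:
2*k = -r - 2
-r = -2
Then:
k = -2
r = 2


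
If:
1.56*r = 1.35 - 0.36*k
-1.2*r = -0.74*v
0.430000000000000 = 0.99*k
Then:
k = 0.43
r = 0.77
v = 1.24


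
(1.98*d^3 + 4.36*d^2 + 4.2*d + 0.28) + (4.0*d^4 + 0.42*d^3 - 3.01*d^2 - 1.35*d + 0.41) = 4.0*d^4 + 2.4*d^3 + 1.35*d^2 + 2.85*d + 0.69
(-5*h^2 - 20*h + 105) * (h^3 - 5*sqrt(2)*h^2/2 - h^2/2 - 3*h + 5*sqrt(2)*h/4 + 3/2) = -5*h^5 - 35*h^4/2 + 25*sqrt(2)*h^4/2 + 175*sqrt(2)*h^3/4 + 130*h^3 - 575*sqrt(2)*h^2/2 - 345*h + 525*sqrt(2)*h/4 + 315/2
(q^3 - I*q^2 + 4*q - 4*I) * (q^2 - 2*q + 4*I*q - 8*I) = q^5 - 2*q^4 + 3*I*q^4 + 8*q^3 - 6*I*q^3 - 16*q^2 + 12*I*q^2 + 16*q - 24*I*q - 32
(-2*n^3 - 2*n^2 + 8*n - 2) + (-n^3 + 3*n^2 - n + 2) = -3*n^3 + n^2 + 7*n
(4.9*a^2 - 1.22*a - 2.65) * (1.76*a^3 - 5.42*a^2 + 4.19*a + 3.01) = 8.624*a^5 - 28.7052*a^4 + 22.4794*a^3 + 24.0002*a^2 - 14.7757*a - 7.9765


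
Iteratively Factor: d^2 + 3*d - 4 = (d + 4)*(d - 1)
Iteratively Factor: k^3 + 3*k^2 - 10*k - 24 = (k + 4)*(k^2 - k - 6) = (k + 2)*(k + 4)*(k - 3)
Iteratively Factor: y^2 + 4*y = (y + 4)*(y)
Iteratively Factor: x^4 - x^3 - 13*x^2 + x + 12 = (x + 3)*(x^3 - 4*x^2 - x + 4) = (x - 4)*(x + 3)*(x^2 - 1) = (x - 4)*(x - 1)*(x + 3)*(x + 1)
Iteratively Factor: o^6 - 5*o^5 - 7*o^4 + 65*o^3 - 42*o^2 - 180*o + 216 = (o - 3)*(o^5 - 2*o^4 - 13*o^3 + 26*o^2 + 36*o - 72) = (o - 3)^2*(o^4 + o^3 - 10*o^2 - 4*o + 24) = (o - 3)^2*(o + 2)*(o^3 - o^2 - 8*o + 12) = (o - 3)^2*(o - 2)*(o + 2)*(o^2 + o - 6) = (o - 3)^2*(o - 2)^2*(o + 2)*(o + 3)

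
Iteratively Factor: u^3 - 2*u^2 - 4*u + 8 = (u + 2)*(u^2 - 4*u + 4) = (u - 2)*(u + 2)*(u - 2)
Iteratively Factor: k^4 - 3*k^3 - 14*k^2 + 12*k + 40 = (k - 5)*(k^3 + 2*k^2 - 4*k - 8) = (k - 5)*(k + 2)*(k^2 - 4) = (k - 5)*(k + 2)^2*(k - 2)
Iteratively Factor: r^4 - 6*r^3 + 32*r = (r + 2)*(r^3 - 8*r^2 + 16*r) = (r - 4)*(r + 2)*(r^2 - 4*r) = r*(r - 4)*(r + 2)*(r - 4)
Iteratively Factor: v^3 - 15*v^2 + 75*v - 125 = (v - 5)*(v^2 - 10*v + 25) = (v - 5)^2*(v - 5)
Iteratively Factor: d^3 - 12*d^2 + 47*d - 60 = (d - 4)*(d^2 - 8*d + 15) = (d - 5)*(d - 4)*(d - 3)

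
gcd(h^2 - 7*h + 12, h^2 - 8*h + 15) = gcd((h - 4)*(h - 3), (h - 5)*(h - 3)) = h - 3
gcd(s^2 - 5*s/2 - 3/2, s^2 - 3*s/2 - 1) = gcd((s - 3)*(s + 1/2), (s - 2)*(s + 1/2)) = s + 1/2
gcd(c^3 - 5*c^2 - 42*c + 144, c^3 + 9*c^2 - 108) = c^2 + 3*c - 18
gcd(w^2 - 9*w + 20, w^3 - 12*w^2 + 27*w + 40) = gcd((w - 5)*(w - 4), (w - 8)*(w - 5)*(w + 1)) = w - 5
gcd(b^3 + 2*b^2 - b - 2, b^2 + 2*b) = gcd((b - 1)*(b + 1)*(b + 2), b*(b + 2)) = b + 2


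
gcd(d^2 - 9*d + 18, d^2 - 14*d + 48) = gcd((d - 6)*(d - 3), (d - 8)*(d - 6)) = d - 6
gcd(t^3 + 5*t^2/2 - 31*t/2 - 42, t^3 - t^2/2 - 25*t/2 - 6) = t^2 - t - 12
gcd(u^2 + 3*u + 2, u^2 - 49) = 1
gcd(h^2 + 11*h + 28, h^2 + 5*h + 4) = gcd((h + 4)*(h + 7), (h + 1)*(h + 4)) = h + 4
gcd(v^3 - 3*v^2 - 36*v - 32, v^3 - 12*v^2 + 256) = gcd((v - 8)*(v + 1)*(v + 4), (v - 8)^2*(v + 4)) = v^2 - 4*v - 32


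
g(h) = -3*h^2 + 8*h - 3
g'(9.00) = -46.00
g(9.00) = -174.00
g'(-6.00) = 44.00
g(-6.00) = -159.00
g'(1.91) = -3.46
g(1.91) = 1.34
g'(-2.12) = 20.72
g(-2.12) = -33.44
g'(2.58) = -7.48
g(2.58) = -2.33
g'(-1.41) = 16.46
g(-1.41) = -20.24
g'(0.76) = 3.44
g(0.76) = 1.35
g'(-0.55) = 11.30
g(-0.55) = -8.31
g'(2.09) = -4.54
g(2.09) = 0.62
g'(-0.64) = 11.84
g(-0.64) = -9.35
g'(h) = 8 - 6*h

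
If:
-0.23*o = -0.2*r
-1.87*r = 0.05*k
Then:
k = -37.4*r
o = 0.869565217391304*r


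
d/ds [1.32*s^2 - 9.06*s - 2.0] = 2.64*s - 9.06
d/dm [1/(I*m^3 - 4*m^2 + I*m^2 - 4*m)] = (-3*I*m^2 + 8*m - 2*I*m + 4)/(m^2*(I*m^2 - 4*m + I*m - 4)^2)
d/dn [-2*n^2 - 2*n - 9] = -4*n - 2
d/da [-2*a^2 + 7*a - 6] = 7 - 4*a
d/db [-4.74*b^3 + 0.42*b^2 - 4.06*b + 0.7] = -14.22*b^2 + 0.84*b - 4.06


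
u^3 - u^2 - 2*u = u*(u - 2)*(u + 1)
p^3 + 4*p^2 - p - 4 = (p - 1)*(p + 1)*(p + 4)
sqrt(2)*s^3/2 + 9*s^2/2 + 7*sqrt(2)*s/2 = s*(s + 7*sqrt(2)/2)*(sqrt(2)*s/2 + 1)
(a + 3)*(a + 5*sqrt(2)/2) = a^2 + 3*a + 5*sqrt(2)*a/2 + 15*sqrt(2)/2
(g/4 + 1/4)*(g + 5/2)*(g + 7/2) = g^3/4 + 7*g^2/4 + 59*g/16 + 35/16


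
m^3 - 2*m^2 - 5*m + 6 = (m - 3)*(m - 1)*(m + 2)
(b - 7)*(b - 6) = b^2 - 13*b + 42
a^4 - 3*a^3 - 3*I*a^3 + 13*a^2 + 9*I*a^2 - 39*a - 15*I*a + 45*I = (a - 3)*(a - 5*I)*(a - I)*(a + 3*I)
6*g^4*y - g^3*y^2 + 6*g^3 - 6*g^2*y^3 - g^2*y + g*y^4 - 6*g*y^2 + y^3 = (-6*g + y)*(-g + y)*(g + y)*(g*y + 1)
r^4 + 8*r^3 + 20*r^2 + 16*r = r*(r + 2)^2*(r + 4)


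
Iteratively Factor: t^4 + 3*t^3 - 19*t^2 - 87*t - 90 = (t + 3)*(t^3 - 19*t - 30) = (t - 5)*(t + 3)*(t^2 + 5*t + 6) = (t - 5)*(t + 2)*(t + 3)*(t + 3)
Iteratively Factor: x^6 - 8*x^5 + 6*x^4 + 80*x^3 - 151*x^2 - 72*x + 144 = (x - 3)*(x^5 - 5*x^4 - 9*x^3 + 53*x^2 + 8*x - 48) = (x - 4)*(x - 3)*(x^4 - x^3 - 13*x^2 + x + 12) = (x - 4)*(x - 3)*(x + 3)*(x^3 - 4*x^2 - x + 4) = (x - 4)*(x - 3)*(x - 1)*(x + 3)*(x^2 - 3*x - 4) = (x - 4)^2*(x - 3)*(x - 1)*(x + 3)*(x + 1)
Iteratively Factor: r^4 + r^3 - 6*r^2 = (r)*(r^3 + r^2 - 6*r) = r^2*(r^2 + r - 6) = r^2*(r + 3)*(r - 2)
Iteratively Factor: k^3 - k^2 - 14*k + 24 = (k - 3)*(k^2 + 2*k - 8) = (k - 3)*(k - 2)*(k + 4)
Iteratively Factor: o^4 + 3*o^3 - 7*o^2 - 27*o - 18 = (o + 1)*(o^3 + 2*o^2 - 9*o - 18) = (o + 1)*(o + 2)*(o^2 - 9) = (o + 1)*(o + 2)*(o + 3)*(o - 3)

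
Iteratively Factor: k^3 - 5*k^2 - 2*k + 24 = (k - 3)*(k^2 - 2*k - 8) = (k - 3)*(k + 2)*(k - 4)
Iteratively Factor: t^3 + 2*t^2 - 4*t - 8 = (t - 2)*(t^2 + 4*t + 4) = (t - 2)*(t + 2)*(t + 2)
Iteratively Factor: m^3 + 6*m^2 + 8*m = (m + 2)*(m^2 + 4*m) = m*(m + 2)*(m + 4)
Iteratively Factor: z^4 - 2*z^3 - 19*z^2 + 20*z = (z - 1)*(z^3 - z^2 - 20*z) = (z - 1)*(z + 4)*(z^2 - 5*z) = z*(z - 1)*(z + 4)*(z - 5)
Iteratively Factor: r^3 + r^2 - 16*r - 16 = (r + 4)*(r^2 - 3*r - 4) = (r + 1)*(r + 4)*(r - 4)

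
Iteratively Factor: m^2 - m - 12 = (m + 3)*(m - 4)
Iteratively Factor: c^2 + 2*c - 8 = (c - 2)*(c + 4)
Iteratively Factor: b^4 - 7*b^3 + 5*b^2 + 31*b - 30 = (b - 3)*(b^3 - 4*b^2 - 7*b + 10) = (b - 3)*(b + 2)*(b^2 - 6*b + 5) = (b - 3)*(b - 1)*(b + 2)*(b - 5)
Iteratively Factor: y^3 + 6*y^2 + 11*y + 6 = (y + 3)*(y^2 + 3*y + 2) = (y + 1)*(y + 3)*(y + 2)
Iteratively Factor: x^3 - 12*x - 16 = (x + 2)*(x^2 - 2*x - 8) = (x - 4)*(x + 2)*(x + 2)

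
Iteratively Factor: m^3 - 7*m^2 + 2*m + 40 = (m + 2)*(m^2 - 9*m + 20) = (m - 4)*(m + 2)*(m - 5)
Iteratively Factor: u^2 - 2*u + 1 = (u - 1)*(u - 1)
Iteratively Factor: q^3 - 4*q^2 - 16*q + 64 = (q - 4)*(q^2 - 16) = (q - 4)^2*(q + 4)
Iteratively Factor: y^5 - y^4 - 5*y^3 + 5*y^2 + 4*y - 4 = (y - 1)*(y^4 - 5*y^2 + 4) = (y - 1)^2*(y^3 + y^2 - 4*y - 4) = (y - 2)*(y - 1)^2*(y^2 + 3*y + 2) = (y - 2)*(y - 1)^2*(y + 2)*(y + 1)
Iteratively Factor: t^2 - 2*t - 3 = (t - 3)*(t + 1)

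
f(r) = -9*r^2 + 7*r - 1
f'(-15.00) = 277.00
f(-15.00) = -2131.00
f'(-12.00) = 223.00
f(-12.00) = -1381.00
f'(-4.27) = 83.86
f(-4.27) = -194.99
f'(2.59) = -39.62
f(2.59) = -43.24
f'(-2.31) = 48.58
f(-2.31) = -65.19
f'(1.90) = -27.20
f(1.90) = -20.19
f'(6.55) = -110.90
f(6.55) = -341.27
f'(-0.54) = 16.72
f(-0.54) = -7.40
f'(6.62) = -112.16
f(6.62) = -349.08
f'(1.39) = -18.02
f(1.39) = -8.66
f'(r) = 7 - 18*r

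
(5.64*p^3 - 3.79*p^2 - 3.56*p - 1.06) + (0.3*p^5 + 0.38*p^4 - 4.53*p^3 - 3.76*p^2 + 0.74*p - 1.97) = 0.3*p^5 + 0.38*p^4 + 1.11*p^3 - 7.55*p^2 - 2.82*p - 3.03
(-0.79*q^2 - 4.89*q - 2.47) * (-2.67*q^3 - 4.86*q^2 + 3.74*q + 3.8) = 2.1093*q^5 + 16.8957*q^4 + 27.4057*q^3 - 9.2864*q^2 - 27.8198*q - 9.386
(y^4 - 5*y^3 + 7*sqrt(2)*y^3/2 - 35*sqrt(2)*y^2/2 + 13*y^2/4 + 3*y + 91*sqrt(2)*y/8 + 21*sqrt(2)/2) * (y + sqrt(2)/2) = y^5 - 5*y^4 + 4*sqrt(2)*y^4 - 20*sqrt(2)*y^3 + 27*y^3/4 - 29*y^2/2 + 13*sqrt(2)*y^2 + 91*y/8 + 12*sqrt(2)*y + 21/2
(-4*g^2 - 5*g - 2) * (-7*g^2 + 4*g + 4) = 28*g^4 + 19*g^3 - 22*g^2 - 28*g - 8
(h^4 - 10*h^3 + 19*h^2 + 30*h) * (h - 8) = h^5 - 18*h^4 + 99*h^3 - 122*h^2 - 240*h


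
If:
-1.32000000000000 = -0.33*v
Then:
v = 4.00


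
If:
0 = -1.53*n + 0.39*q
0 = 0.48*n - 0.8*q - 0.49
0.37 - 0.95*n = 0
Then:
No Solution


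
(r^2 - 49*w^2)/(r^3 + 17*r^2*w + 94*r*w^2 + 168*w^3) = (r - 7*w)/(r^2 + 10*r*w + 24*w^2)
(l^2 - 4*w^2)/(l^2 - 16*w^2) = (l^2 - 4*w^2)/(l^2 - 16*w^2)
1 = 1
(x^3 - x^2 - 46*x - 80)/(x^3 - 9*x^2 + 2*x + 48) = (x + 5)/(x - 3)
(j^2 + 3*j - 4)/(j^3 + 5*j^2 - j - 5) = (j + 4)/(j^2 + 6*j + 5)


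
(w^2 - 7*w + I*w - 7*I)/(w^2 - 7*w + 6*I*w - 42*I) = (w + I)/(w + 6*I)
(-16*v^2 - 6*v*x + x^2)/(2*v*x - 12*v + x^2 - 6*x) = (-8*v + x)/(x - 6)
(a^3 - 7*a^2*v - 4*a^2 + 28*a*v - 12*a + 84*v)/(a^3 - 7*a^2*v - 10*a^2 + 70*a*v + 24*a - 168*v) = (a + 2)/(a - 4)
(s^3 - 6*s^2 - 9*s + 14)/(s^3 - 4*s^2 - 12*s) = (s^2 - 8*s + 7)/(s*(s - 6))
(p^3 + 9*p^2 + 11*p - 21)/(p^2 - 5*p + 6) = (p^3 + 9*p^2 + 11*p - 21)/(p^2 - 5*p + 6)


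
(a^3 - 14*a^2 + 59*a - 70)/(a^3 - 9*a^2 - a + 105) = (a - 2)/(a + 3)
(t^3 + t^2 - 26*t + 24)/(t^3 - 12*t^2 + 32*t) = (t^2 + 5*t - 6)/(t*(t - 8))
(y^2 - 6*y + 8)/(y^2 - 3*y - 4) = (y - 2)/(y + 1)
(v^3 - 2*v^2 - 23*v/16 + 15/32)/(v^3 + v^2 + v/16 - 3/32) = (2*v - 5)/(2*v + 1)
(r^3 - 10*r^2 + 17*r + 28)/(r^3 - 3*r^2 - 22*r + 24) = (r^3 - 10*r^2 + 17*r + 28)/(r^3 - 3*r^2 - 22*r + 24)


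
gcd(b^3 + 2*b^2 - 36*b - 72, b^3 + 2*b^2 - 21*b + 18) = b + 6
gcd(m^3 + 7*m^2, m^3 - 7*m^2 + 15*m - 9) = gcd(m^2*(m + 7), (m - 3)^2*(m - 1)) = 1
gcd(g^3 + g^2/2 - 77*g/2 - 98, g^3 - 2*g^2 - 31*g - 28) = g^2 - 3*g - 28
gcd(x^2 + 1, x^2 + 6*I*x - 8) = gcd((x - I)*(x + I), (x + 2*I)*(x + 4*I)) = 1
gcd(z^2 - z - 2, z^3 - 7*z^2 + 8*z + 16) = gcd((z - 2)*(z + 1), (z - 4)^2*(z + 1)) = z + 1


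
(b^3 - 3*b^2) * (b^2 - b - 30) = b^5 - 4*b^4 - 27*b^3 + 90*b^2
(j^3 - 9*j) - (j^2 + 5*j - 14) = j^3 - j^2 - 14*j + 14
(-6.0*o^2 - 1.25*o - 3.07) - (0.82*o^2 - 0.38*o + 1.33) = -6.82*o^2 - 0.87*o - 4.4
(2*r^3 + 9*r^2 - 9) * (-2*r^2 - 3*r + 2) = -4*r^5 - 24*r^4 - 23*r^3 + 36*r^2 + 27*r - 18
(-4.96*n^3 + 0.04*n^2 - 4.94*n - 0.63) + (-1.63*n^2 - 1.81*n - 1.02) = -4.96*n^3 - 1.59*n^2 - 6.75*n - 1.65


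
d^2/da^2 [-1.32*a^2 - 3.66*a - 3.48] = -2.64000000000000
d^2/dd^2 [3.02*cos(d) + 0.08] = -3.02*cos(d)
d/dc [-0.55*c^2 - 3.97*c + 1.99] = -1.1*c - 3.97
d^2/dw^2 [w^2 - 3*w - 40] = 2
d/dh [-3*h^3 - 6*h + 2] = -9*h^2 - 6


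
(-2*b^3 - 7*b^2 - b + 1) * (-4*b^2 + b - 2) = 8*b^5 + 26*b^4 + b^3 + 9*b^2 + 3*b - 2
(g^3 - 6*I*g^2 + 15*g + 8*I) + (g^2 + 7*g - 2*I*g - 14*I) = g^3 + g^2 - 6*I*g^2 + 22*g - 2*I*g - 6*I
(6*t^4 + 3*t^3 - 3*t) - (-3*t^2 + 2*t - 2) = 6*t^4 + 3*t^3 + 3*t^2 - 5*t + 2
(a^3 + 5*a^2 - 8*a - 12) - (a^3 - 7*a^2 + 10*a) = 12*a^2 - 18*a - 12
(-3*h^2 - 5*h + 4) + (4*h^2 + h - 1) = h^2 - 4*h + 3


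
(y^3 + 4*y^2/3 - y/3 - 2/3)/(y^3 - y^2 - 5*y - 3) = (y - 2/3)/(y - 3)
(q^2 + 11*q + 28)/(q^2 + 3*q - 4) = (q + 7)/(q - 1)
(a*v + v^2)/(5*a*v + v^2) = (a + v)/(5*a + v)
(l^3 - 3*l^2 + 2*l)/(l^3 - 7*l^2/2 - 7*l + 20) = 2*l*(l - 1)/(2*l^2 - 3*l - 20)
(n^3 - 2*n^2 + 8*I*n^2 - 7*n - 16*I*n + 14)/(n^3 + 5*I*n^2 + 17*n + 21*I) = (n - 2)/(n - 3*I)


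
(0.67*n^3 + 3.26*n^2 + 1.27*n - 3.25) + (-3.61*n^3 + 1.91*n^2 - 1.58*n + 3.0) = -2.94*n^3 + 5.17*n^2 - 0.31*n - 0.25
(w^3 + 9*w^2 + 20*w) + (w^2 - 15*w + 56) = w^3 + 10*w^2 + 5*w + 56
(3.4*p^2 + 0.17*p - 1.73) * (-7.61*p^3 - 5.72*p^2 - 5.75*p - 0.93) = -25.874*p^5 - 20.7417*p^4 - 7.3571*p^3 + 5.7561*p^2 + 9.7894*p + 1.6089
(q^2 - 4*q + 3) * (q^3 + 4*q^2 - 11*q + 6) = q^5 - 24*q^3 + 62*q^2 - 57*q + 18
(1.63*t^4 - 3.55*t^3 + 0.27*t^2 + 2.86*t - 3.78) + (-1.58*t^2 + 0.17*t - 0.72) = 1.63*t^4 - 3.55*t^3 - 1.31*t^2 + 3.03*t - 4.5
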